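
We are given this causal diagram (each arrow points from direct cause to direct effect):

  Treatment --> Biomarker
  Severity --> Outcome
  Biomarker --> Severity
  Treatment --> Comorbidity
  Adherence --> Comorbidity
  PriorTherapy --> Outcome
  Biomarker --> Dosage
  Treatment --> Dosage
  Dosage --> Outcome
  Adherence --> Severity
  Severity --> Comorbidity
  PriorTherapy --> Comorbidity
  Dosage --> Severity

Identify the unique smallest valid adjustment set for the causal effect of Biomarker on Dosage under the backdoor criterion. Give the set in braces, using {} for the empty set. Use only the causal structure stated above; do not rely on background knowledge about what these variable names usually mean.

Variables eligible for adjustment (non-descendants of Biomarker, excluding Biomarker and Dosage): {Adherence, PriorTherapy, Treatment}.
Backdoor paths from Biomarker to Dosage:
  P1: Biomarker <- Treatment -> Dosage
  P2: Biomarker <- Treatment -> Comorbidity <- PriorTherapy -> Outcome <- Dosage
  P3: Biomarker <- Treatment -> Comorbidity <- PriorTherapy -> Outcome <- Severity <- Dosage
  P4: Biomarker <- Treatment -> Comorbidity <- Adherence -> Severity <- Dosage
  P5: Biomarker <- Treatment -> Comorbidity <- Adherence -> Severity -> Outcome <- Dosage
  P6: Biomarker <- Treatment -> Comorbidity <- Severity <- Dosage
  P7: Biomarker <- Treatment -> Comorbidity <- Severity -> Outcome <- Dosage
The empty set is not sufficient: P1 (Biomarker <- Treatment -> Dosage) has no collider blocking it and no conditioned non-collider, so it is open.
Try {Treatment}:
  P1: blocked at fork node Treatment ∈ conditioning set.
  P2: blocked at fork node Treatment ∈ conditioning set.
  P3: blocked at fork node Treatment ∈ conditioning set.
  P4: blocked at fork node Treatment ∈ conditioning set.
  P5: blocked at fork node Treatment ∈ conditioning set.
  P6: blocked at fork node Treatment ∈ conditioning set.
  P7: blocked at fork node Treatment ∈ conditioning set.
{Treatment} contains no descendant of Biomarker and blocks every backdoor path.
No other singleton works — e.g. {PriorTherapy} leaves P1 open — so {Treatment} is the unique smallest valid adjustment set.

{Treatment}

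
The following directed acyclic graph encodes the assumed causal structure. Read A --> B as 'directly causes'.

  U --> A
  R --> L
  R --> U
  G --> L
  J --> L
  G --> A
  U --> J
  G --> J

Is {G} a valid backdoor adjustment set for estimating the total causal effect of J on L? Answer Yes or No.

No

Backdoor paths from J to L (paths whose first edge points into J):
  P1: J <- U <- R -> L
  P2: J <- U -> A <- G -> L
  P3: J <- G -> A <- U <- R -> L
  P4: J <- G -> L
Condition 1 (no descendant of J in the set): holds — descendants of J are {L}; none are in {G}.
Condition 2 (every backdoor path blocked by {G}):
  P1: open — no interior node is in the conditioning set.
  P2: blocked at collider A (neither it nor any descendant is in the conditioning set).
  P3: blocked at fork node G ∈ conditioning set.
  P4: blocked at fork node G ∈ conditioning set.
{G} does not satisfy the backdoor criterion.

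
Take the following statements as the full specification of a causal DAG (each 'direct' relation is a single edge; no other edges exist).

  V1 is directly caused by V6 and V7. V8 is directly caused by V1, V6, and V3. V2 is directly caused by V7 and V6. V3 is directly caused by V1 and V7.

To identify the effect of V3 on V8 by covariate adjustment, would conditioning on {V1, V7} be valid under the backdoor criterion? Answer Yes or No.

Yes

Backdoor paths from V3 to V8 (paths whose first edge points into V3):
  P1: V3 <- V7 -> V1 <- V6 -> V8
  P2: V3 <- V7 -> V1 -> V8
  P3: V3 <- V7 -> V2 <- V6 -> V1 -> V8
  P4: V3 <- V7 -> V2 <- V6 -> V8
  P5: V3 <- V1 <- V6 -> V8
  P6: V3 <- V1 <- V7 -> V2 <- V6 -> V8
  P7: V3 <- V1 -> V8
Condition 1 (no descendant of V3 in the set): holds — descendants of V3 are {V8}; none are in {V1, V7}.
Condition 2 (every backdoor path blocked by {V1, V7}):
  P1: blocked at fork node V7 ∈ conditioning set.
  P2: blocked at fork node V7 ∈ conditioning set.
  P3: blocked at fork node V7 ∈ conditioning set.
  P4: blocked at fork node V7 ∈ conditioning set.
  P5: blocked at chain node V1 ∈ conditioning set.
  P6: blocked at chain node V1 ∈ conditioning set.
  P7: blocked at fork node V1 ∈ conditioning set.
{V1, V7} satisfies the backdoor criterion.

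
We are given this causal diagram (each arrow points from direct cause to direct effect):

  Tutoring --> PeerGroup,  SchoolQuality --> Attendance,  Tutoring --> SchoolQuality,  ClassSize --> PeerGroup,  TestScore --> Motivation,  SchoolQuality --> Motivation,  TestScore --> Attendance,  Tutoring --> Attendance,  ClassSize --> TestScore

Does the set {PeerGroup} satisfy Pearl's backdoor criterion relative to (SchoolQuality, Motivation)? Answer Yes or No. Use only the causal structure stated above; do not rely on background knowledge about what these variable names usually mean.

No

Backdoor paths from SchoolQuality to Motivation (paths whose first edge points into SchoolQuality):
  P1: SchoolQuality <- Tutoring -> Attendance <- TestScore -> Motivation
  P2: SchoolQuality <- Tutoring -> PeerGroup <- ClassSize -> TestScore -> Motivation
Condition 1 (no descendant of SchoolQuality in the set): holds — descendants of SchoolQuality are {Attendance, Motivation}; none are in {PeerGroup}.
Condition 2 (every backdoor path blocked by {PeerGroup}):
  P1: blocked at collider Attendance (neither it nor any descendant is in the conditioning set).
  P2: open — collider(s) PeerGroup are conditioned on (or have a conditioned descendant) and no non-collider on the path is in the set.
{PeerGroup} does not satisfy the backdoor criterion.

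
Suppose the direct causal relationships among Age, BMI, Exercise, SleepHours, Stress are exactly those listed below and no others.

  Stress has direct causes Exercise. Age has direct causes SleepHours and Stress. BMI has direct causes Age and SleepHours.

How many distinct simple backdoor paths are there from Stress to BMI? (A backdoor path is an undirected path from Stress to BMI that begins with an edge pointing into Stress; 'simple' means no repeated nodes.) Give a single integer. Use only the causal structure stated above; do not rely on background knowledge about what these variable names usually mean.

A backdoor path from Stress to BMI is any simple undirected path whose first edge points into Stress (i.e. leaves Stress via a parent).
Parents of Stress: {Exercise}.
No simple path from any parent of Stress reaches BMI without revisiting Stress, so there are no backdoor paths.

0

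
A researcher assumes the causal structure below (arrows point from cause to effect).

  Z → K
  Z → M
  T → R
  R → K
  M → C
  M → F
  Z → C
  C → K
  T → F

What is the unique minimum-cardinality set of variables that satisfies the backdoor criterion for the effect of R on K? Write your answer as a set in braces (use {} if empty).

Variables eligible for adjustment (non-descendants of R, excluding R and K): {C, F, M, T, Z}.
Backdoor paths from R to K:
  P1: R <- T -> F <- M <- Z -> C -> K
  P2: R <- T -> F <- M <- Z -> K
  P3: R <- T -> F <- M -> C <- Z -> K
  P4: R <- T -> F <- M -> C -> K
Each backdoor path contains an unconditioned collider, so every path is already blocked with the empty conditioning set:
  P1: blocked at collider F (neither it nor any descendant is in the conditioning set).
  P2: blocked at collider F (neither it nor any descendant is in the conditioning set).
  P3: blocked at collider F (neither it nor any descendant is in the conditioning set).
  P4: blocked at collider F (neither it nor any descendant is in the conditioning set).
The empty set is therefore the unique smallest valid set.

{}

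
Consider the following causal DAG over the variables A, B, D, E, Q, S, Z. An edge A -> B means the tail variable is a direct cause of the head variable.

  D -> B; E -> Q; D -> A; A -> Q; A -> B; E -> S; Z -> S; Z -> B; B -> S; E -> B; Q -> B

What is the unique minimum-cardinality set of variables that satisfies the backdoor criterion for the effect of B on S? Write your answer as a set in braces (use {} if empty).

{E, Z}

Variables eligible for adjustment (non-descendants of B, excluding B and S): {A, D, E, Q, Z}.
Backdoor paths from B to S:
  P1: B <- E -> S
  P2: B <- Z -> S
  P3: B <- D -> A -> Q <- E -> S
  P4: B <- A -> Q <- E -> S
  P5: B <- Q <- E -> S
The empty set is not sufficient: P1 (B <- E -> S) has no collider blocking it and no conditioned non-collider, so it is open.
Try {E, Z}:
  P1: blocked at fork node E ∈ conditioning set.
  P2: blocked at fork node Z ∈ conditioning set.
  P3: blocked at collider Q (neither it nor any descendant is in the conditioning set).
  P4: blocked at collider Q (neither it nor any descendant is in the conditioning set).
  P5: blocked at fork node E ∈ conditioning set.
{E, Z} contains no descendant of B and blocks every backdoor path.
Every element of {E, Z} is needed (dropping E leaves P1 open; dropping Z leaves P2 open), so no proper subset is valid.
Among all size-2 subsets of the eligible variables, only {E, Z} blocks every backdoor path, so it is the unique smallest valid adjustment set.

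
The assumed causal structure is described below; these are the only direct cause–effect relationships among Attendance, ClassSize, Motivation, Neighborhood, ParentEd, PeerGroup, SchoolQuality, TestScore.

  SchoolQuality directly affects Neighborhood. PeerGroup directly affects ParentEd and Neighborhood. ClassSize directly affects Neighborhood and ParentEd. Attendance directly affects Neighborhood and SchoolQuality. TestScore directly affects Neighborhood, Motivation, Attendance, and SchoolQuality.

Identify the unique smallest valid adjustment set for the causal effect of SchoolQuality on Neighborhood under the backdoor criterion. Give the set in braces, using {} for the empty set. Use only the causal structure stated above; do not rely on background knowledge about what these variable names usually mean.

{Attendance, TestScore}

Variables eligible for adjustment (non-descendants of SchoolQuality, excluding SchoolQuality and Neighborhood): {Attendance, ClassSize, Motivation, ParentEd, PeerGroup, TestScore}.
Backdoor paths from SchoolQuality to Neighborhood:
  P1: SchoolQuality <- TestScore -> Attendance -> Neighborhood
  P2: SchoolQuality <- TestScore -> Neighborhood
  P3: SchoolQuality <- Attendance <- TestScore -> Neighborhood
  P4: SchoolQuality <- Attendance -> Neighborhood
The empty set is not sufficient: P1 (SchoolQuality <- TestScore -> Attendance -> Neighborhood) has no collider blocking it and no conditioned non-collider, so it is open.
Try {Attendance, TestScore}:
  P1: blocked at fork node TestScore ∈ conditioning set.
  P2: blocked at fork node TestScore ∈ conditioning set.
  P3: blocked at chain node Attendance ∈ conditioning set.
  P4: blocked at fork node Attendance ∈ conditioning set.
{Attendance, TestScore} contains no descendant of SchoolQuality and blocks every backdoor path.
Every element of {Attendance, TestScore} is needed (dropping Attendance leaves P4 open; dropping TestScore leaves P2 open), so no proper subset is valid.
Among all size-2 subsets of the eligible variables, only {Attendance, TestScore} blocks every backdoor path, so it is the unique smallest valid adjustment set.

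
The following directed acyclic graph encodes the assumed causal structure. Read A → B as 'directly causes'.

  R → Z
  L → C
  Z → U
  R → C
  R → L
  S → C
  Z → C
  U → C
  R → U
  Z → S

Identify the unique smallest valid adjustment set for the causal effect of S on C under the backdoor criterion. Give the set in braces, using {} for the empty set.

{Z}

Variables eligible for adjustment (non-descendants of S, excluding S and C): {L, R, U, Z}.
Backdoor paths from S to C:
  P1: S <- Z <- R -> U -> C
  P2: S <- Z <- R -> L -> C
  P3: S <- Z <- R -> C
  P4: S <- Z -> U <- R -> L -> C
  P5: S <- Z -> U <- R -> C
  P6: S <- Z -> U -> C
  P7: S <- Z -> C
The empty set is not sufficient: P1 (S <- Z <- R -> U -> C) has no collider blocking it and no conditioned non-collider, so it is open.
Try {Z}:
  P1: blocked at chain node Z ∈ conditioning set.
  P2: blocked at chain node Z ∈ conditioning set.
  P3: blocked at chain node Z ∈ conditioning set.
  P4: blocked at fork node Z ∈ conditioning set.
  P5: blocked at fork node Z ∈ conditioning set.
  P6: blocked at fork node Z ∈ conditioning set.
  P7: blocked at fork node Z ∈ conditioning set.
{Z} contains no descendant of S and blocks every backdoor path.
No other singleton works — e.g. {R} leaves P6 open — so {Z} is the unique smallest valid adjustment set.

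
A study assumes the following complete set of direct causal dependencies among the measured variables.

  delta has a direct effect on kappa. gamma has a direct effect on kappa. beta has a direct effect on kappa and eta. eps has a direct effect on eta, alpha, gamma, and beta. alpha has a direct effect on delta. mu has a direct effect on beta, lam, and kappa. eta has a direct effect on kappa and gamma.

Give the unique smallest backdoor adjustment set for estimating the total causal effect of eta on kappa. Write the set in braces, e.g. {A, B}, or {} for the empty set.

Variables eligible for adjustment (non-descendants of eta, excluding eta and kappa): {alpha, beta, delta, eps, lam, mu}.
Backdoor paths from eta to kappa:
  P1: eta <- eps -> beta <- mu -> kappa
  P2: eta <- eps -> beta -> kappa
  P3: eta <- eps -> alpha -> delta -> kappa
  P4: eta <- eps -> gamma -> kappa
  P5: eta <- beta <- mu -> kappa
  P6: eta <- beta <- eps -> alpha -> delta -> kappa
  P7: eta <- beta <- eps -> gamma -> kappa
  P8: eta <- beta -> kappa
The empty set is not sufficient: P2 (eta <- eps -> beta -> kappa) has no collider blocking it and no conditioned non-collider, so it is open.
Try {beta, eps}:
  P1: blocked at fork node eps ∈ conditioning set.
  P2: blocked at fork node eps ∈ conditioning set.
  P3: blocked at fork node eps ∈ conditioning set.
  P4: blocked at fork node eps ∈ conditioning set.
  P5: blocked at chain node beta ∈ conditioning set.
  P6: blocked at chain node beta ∈ conditioning set.
  P7: blocked at chain node beta ∈ conditioning set.
  P8: blocked at fork node beta ∈ conditioning set.
{beta, eps} contains no descendant of eta and blocks every backdoor path.
Every element of {beta, eps} is needed (dropping beta leaves P5 open; dropping eps leaves P1 open), so no proper subset is valid.
Among all size-2 subsets of the eligible variables, only {beta, eps} blocks every backdoor path, so it is the unique smallest valid adjustment set.

{beta, eps}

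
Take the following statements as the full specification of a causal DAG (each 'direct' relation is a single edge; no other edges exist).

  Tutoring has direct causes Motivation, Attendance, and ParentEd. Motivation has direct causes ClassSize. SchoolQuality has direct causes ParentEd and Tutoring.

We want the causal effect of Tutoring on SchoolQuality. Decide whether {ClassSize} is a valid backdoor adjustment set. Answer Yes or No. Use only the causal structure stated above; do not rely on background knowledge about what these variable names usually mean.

No

Backdoor paths from Tutoring to SchoolQuality (paths whose first edge points into Tutoring):
  P1: Tutoring <- ParentEd -> SchoolQuality
Condition 1 (no descendant of Tutoring in the set): holds — descendants of Tutoring are {SchoolQuality}; none are in {ClassSize}.
Condition 2 (every backdoor path blocked by {ClassSize}):
  P1: open — no interior node is in the conditioning set.
{ClassSize} does not satisfy the backdoor criterion.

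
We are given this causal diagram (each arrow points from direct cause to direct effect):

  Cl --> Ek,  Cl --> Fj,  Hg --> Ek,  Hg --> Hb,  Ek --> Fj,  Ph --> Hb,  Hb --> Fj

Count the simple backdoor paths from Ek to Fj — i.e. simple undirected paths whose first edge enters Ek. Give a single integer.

A backdoor path from Ek to Fj is any simple undirected path whose first edge points into Ek (i.e. leaves Ek via a parent).
Parents of Ek: {Cl, Hg}.
Enumerating:
  P1: Ek <- Cl -> Fj
  P2: Ek <- Hg -> Hb -> Fj
That exhausts the simple backdoor paths. Count: 2.

2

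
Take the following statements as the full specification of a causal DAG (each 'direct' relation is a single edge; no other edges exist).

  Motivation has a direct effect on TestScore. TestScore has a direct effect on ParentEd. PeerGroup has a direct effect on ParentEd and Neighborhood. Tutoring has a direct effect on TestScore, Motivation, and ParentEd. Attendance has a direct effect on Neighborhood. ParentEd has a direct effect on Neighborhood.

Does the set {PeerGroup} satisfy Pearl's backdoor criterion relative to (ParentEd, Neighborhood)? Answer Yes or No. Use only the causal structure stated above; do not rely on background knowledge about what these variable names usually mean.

Yes

Backdoor paths from ParentEd to Neighborhood (paths whose first edge points into ParentEd):
  P1: ParentEd <- PeerGroup -> Neighborhood
Condition 1 (no descendant of ParentEd in the set): holds — descendants of ParentEd are {Neighborhood}; none are in {PeerGroup}.
Condition 2 (every backdoor path blocked by {PeerGroup}):
  P1: blocked at fork node PeerGroup ∈ conditioning set.
{PeerGroup} satisfies the backdoor criterion.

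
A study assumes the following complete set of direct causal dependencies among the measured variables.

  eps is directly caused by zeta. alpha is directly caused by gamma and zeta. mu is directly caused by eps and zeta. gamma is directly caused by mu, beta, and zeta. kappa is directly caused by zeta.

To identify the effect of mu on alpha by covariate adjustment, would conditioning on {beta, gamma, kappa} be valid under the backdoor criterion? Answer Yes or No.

No

Backdoor paths from mu to alpha (paths whose first edge points into mu):
  P1: mu <- zeta -> gamma -> alpha
  P2: mu <- zeta -> alpha
  P3: mu <- eps <- zeta -> gamma -> alpha
  P4: mu <- eps <- zeta -> alpha
Condition 1 (no descendant of mu in the set): FAILS — gamma is a descendant of mu.
Condition 2 (every backdoor path blocked by {beta, gamma, kappa}):
  P1: blocked at chain node gamma ∈ conditioning set.
  P2: open — no interior node is in the conditioning set.
  P3: blocked at chain node gamma ∈ conditioning set.
  P4: open — no interior node is in the conditioning set.
{beta, gamma, kappa} does not satisfy the backdoor criterion.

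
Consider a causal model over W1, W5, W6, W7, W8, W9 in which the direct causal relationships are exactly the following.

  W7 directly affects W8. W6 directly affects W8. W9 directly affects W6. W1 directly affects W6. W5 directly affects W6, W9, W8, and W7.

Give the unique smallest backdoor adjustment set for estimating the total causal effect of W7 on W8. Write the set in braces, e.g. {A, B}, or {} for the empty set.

Variables eligible for adjustment (non-descendants of W7, excluding W7 and W8): {W1, W5, W6, W9}.
Backdoor paths from W7 to W8:
  P1: W7 <- W5 -> W9 -> W6 -> W8
  P2: W7 <- W5 -> W6 -> W8
  P3: W7 <- W5 -> W8
The empty set is not sufficient: P1 (W7 <- W5 -> W9 -> W6 -> W8) has no collider blocking it and no conditioned non-collider, so it is open.
Try {W5}:
  P1: blocked at fork node W5 ∈ conditioning set.
  P2: blocked at fork node W5 ∈ conditioning set.
  P3: blocked at fork node W5 ∈ conditioning set.
{W5} contains no descendant of W7 and blocks every backdoor path.
No other singleton works — e.g. {W9} leaves P2 open — so {W5} is the unique smallest valid adjustment set.

{W5}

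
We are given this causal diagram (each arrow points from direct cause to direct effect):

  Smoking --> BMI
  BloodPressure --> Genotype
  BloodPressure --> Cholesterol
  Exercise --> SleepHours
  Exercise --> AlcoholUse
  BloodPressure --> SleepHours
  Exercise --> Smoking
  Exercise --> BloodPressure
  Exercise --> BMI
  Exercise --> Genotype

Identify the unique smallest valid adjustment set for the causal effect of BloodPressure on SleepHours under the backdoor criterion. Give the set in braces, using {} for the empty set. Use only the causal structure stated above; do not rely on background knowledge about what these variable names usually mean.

Variables eligible for adjustment (non-descendants of BloodPressure, excluding BloodPressure and SleepHours): {AlcoholUse, BMI, Exercise, Smoking}.
Backdoor paths from BloodPressure to SleepHours:
  P1: BloodPressure <- Exercise -> SleepHours
The empty set is not sufficient: P1 (BloodPressure <- Exercise -> SleepHours) has no collider blocking it and no conditioned non-collider, so it is open.
Try {Exercise}:
  P1: blocked at fork node Exercise ∈ conditioning set.
{Exercise} contains no descendant of BloodPressure and blocks every backdoor path.
No other singleton works — e.g. {Smoking} leaves P1 open — so {Exercise} is the unique smallest valid adjustment set.

{Exercise}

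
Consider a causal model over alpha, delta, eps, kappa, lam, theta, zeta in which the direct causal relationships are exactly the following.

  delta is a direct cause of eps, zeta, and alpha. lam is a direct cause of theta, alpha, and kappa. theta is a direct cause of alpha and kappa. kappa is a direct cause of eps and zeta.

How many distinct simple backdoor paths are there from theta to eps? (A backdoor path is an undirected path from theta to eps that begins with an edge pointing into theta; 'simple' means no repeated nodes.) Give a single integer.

A backdoor path from theta to eps is any simple undirected path whose first edge points into theta (i.e. leaves theta via a parent).
Parents of theta: {lam}.
Enumerating:
  P1: theta <- lam -> alpha <- delta -> zeta <- kappa -> eps
  P2: theta <- lam -> alpha <- delta -> eps
  P3: theta <- lam -> kappa -> zeta <- delta -> eps
  P4: theta <- lam -> kappa -> eps
That exhausts the simple backdoor paths. Count: 4.

4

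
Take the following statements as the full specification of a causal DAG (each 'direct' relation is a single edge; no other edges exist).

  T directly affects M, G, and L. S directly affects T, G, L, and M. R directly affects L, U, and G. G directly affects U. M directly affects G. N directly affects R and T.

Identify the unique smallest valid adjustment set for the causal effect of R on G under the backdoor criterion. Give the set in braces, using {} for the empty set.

{N}

Variables eligible for adjustment (non-descendants of R, excluding R and G): {M, N, S, T}.
Backdoor paths from R to G:
  P1: R <- N -> T <- S -> M -> G
  P2: R <- N -> T <- S -> G
  P3: R <- N -> T -> L <- S -> M -> G
  P4: R <- N -> T -> L <- S -> G
  P5: R <- N -> T -> M <- S -> G
  P6: R <- N -> T -> M -> G
  P7: R <- N -> T -> G
The empty set is not sufficient: P6 (R <- N -> T -> M -> G) has no collider blocking it and no conditioned non-collider, so it is open.
Try {N}:
  P1: blocked at fork node N ∈ conditioning set.
  P2: blocked at fork node N ∈ conditioning set.
  P3: blocked at fork node N ∈ conditioning set.
  P4: blocked at fork node N ∈ conditioning set.
  P5: blocked at fork node N ∈ conditioning set.
  P6: blocked at fork node N ∈ conditioning set.
  P7: blocked at fork node N ∈ conditioning set.
{N} contains no descendant of R and blocks every backdoor path.
No other singleton works — e.g. {S} leaves P6 open — so {N} is the unique smallest valid adjustment set.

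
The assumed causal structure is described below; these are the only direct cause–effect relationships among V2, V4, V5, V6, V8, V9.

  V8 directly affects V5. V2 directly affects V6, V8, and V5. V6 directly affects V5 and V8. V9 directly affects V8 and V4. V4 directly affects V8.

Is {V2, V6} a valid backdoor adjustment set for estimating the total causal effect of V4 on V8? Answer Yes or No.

No

Backdoor paths from V4 to V8 (paths whose first edge points into V4):
  P1: V4 <- V9 -> V8
Condition 1 (no descendant of V4 in the set): holds — descendants of V4 are {V5, V8}; none are in {V2, V6}.
Condition 2 (every backdoor path blocked by {V2, V6}):
  P1: open — no interior node is in the conditioning set.
{V2, V6} does not satisfy the backdoor criterion.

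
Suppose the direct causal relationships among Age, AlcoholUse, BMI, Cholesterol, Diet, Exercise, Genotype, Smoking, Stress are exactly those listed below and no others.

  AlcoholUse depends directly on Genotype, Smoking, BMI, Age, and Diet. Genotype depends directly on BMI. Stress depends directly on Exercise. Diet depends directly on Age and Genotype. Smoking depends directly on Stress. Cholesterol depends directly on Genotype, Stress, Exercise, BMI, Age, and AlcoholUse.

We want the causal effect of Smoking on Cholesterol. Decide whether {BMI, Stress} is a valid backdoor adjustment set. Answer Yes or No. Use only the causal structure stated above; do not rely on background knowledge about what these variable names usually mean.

Backdoor paths from Smoking to Cholesterol (paths whose first edge points into Smoking):
  P1: Smoking <- Stress <- Exercise -> Cholesterol
  P2: Smoking <- Stress -> Cholesterol
Condition 1 (no descendant of Smoking in the set): holds — descendants of Smoking are {AlcoholUse, Cholesterol}; none are in {BMI, Stress}.
Condition 2 (every backdoor path blocked by {BMI, Stress}):
  P1: blocked at chain node Stress ∈ conditioning set.
  P2: blocked at fork node Stress ∈ conditioning set.
{BMI, Stress} satisfies the backdoor criterion.

Yes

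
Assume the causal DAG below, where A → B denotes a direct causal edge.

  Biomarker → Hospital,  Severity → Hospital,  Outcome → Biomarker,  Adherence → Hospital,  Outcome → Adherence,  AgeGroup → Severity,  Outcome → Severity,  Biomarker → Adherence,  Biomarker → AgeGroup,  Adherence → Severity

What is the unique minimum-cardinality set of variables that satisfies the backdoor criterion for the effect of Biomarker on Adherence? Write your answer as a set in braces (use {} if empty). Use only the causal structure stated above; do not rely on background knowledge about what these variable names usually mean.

Variables eligible for adjustment (non-descendants of Biomarker, excluding Biomarker and Adherence): {Outcome}.
Backdoor paths from Biomarker to Adherence:
  P1: Biomarker <- Outcome -> Adherence
  P2: Biomarker <- Outcome -> Severity <- Adherence
  P3: Biomarker <- Outcome -> Severity -> Hospital <- Adherence
The empty set is not sufficient: P1 (Biomarker <- Outcome -> Adherence) has no collider blocking it and no conditioned non-collider, so it is open.
Try {Outcome}:
  P1: blocked at fork node Outcome ∈ conditioning set.
  P2: blocked at fork node Outcome ∈ conditioning set.
  P3: blocked at fork node Outcome ∈ conditioning set.
{Outcome} contains no descendant of Biomarker and blocks every backdoor path.
{Outcome} is the unique smallest valid adjustment set.

{Outcome}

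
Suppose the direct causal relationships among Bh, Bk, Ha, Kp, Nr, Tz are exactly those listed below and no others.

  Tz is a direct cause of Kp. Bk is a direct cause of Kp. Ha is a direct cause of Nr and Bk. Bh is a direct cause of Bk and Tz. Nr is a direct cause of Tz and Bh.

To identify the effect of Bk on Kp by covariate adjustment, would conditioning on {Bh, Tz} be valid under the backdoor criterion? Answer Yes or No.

Backdoor paths from Bk to Kp (paths whose first edge points into Bk):
  P1: Bk <- Ha -> Nr -> Bh -> Tz -> Kp
  P2: Bk <- Ha -> Nr -> Tz -> Kp
  P3: Bk <- Bh <- Nr -> Tz -> Kp
  P4: Bk <- Bh -> Tz -> Kp
Condition 1 (no descendant of Bk in the set): holds — descendants of Bk are {Kp}; none are in {Bh, Tz}.
Condition 2 (every backdoor path blocked by {Bh, Tz}):
  P1: blocked at chain node Bh ∈ conditioning set.
  P2: blocked at chain node Tz ∈ conditioning set.
  P3: blocked at chain node Bh ∈ conditioning set.
  P4: blocked at fork node Bh ∈ conditioning set.
{Bh, Tz} satisfies the backdoor criterion.

Yes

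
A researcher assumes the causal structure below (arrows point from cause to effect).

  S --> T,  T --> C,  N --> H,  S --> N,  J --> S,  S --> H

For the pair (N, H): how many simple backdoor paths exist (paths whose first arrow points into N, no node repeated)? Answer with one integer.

1

A backdoor path from N to H is any simple undirected path whose first edge points into N (i.e. leaves N via a parent).
Parents of N: {S}.
Enumerating:
  P1: N <- S -> H
That exhausts the simple backdoor paths. Count: 1.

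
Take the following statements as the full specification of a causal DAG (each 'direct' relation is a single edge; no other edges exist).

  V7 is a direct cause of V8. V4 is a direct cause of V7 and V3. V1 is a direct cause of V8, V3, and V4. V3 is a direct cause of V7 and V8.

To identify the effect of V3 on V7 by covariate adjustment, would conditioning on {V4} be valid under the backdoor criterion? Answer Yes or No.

Backdoor paths from V3 to V7 (paths whose first edge points into V3):
  P1: V3 <- V1 -> V4 -> V7
  P2: V3 <- V1 -> V8 <- V7
  P3: V3 <- V4 <- V1 -> V8 <- V7
  P4: V3 <- V4 -> V7
Condition 1 (no descendant of V3 in the set): holds — descendants of V3 are {V7, V8}; none are in {V4}.
Condition 2 (every backdoor path blocked by {V4}):
  P1: blocked at chain node V4 ∈ conditioning set.
  P2: blocked at collider V8 (neither it nor any descendant is in the conditioning set).
  P3: blocked at chain node V4 ∈ conditioning set.
  P4: blocked at fork node V4 ∈ conditioning set.
{V4} satisfies the backdoor criterion.

Yes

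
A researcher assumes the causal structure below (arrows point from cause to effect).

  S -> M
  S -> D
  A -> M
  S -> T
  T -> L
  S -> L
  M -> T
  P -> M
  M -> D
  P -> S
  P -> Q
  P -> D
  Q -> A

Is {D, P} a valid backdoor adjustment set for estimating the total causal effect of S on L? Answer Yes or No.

No

Backdoor paths from S to L (paths whose first edge points into S):
  P1: S <- P -> Q -> A -> M -> T -> L
  P2: S <- P -> M -> T -> L
  P3: S <- P -> D <- M -> T -> L
Condition 1 (no descendant of S in the set): FAILS — D is a descendant of S.
Condition 2 (every backdoor path blocked by {D, P}):
  P1: blocked at fork node P ∈ conditioning set.
  P2: blocked at fork node P ∈ conditioning set.
  P3: blocked at fork node P ∈ conditioning set.
{D, P} does not satisfy the backdoor criterion.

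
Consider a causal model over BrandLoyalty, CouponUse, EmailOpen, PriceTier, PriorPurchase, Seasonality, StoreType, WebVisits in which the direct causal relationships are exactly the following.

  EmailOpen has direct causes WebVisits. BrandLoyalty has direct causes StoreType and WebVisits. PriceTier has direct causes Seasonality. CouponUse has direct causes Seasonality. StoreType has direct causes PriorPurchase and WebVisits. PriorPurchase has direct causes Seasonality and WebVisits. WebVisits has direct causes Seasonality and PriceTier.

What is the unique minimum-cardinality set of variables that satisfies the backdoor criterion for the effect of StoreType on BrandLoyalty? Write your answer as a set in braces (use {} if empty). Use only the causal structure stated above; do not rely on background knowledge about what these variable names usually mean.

Variables eligible for adjustment (non-descendants of StoreType, excluding StoreType and BrandLoyalty): {CouponUse, EmailOpen, PriceTier, PriorPurchase, Seasonality, WebVisits}.
Backdoor paths from StoreType to BrandLoyalty:
  P1: StoreType <- WebVisits -> BrandLoyalty
  P2: StoreType <- PriorPurchase <- Seasonality -> PriceTier -> WebVisits -> BrandLoyalty
  P3: StoreType <- PriorPurchase <- Seasonality -> WebVisits -> BrandLoyalty
  P4: StoreType <- PriorPurchase <- WebVisits -> BrandLoyalty
The empty set is not sufficient: P1 (StoreType <- WebVisits -> BrandLoyalty) has no collider blocking it and no conditioned non-collider, so it is open.
Try {WebVisits}:
  P1: blocked at fork node WebVisits ∈ conditioning set.
  P2: blocked at chain node WebVisits ∈ conditioning set.
  P3: blocked at chain node WebVisits ∈ conditioning set.
  P4: blocked at fork node WebVisits ∈ conditioning set.
{WebVisits} contains no descendant of StoreType and blocks every backdoor path.
No other singleton works — e.g. {Seasonality} leaves P1 open — so {WebVisits} is the unique smallest valid adjustment set.

{WebVisits}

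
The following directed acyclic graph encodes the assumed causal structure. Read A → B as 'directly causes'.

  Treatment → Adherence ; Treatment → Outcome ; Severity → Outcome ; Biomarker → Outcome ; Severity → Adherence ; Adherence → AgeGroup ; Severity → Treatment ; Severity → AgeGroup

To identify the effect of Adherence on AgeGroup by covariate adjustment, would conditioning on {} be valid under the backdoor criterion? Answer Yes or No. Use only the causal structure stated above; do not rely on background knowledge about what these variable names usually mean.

No

Backdoor paths from Adherence to AgeGroup (paths whose first edge points into Adherence):
  P1: Adherence <- Severity -> AgeGroup
  P2: Adherence <- Treatment <- Severity -> AgeGroup
  P3: Adherence <- Treatment -> Outcome <- Severity -> AgeGroup
Condition 1 (no descendant of Adherence in the set): holds — descendants of Adherence are {AgeGroup}; none are in {}.
Condition 2 (every backdoor path blocked by {}):
  P1: open — no interior node is in the conditioning set.
  P2: open — no interior node is in the conditioning set.
  P3: blocked at collider Outcome (neither it nor any descendant is in the conditioning set).
{} does not satisfy the backdoor criterion.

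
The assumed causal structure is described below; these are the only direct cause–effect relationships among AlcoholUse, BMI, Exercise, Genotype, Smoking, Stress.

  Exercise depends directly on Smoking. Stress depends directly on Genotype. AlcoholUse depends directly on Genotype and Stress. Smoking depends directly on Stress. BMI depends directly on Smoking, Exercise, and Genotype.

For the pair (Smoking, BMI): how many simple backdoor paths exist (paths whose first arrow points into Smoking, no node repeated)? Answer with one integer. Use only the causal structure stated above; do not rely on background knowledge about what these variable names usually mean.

2

A backdoor path from Smoking to BMI is any simple undirected path whose first edge points into Smoking (i.e. leaves Smoking via a parent).
Parents of Smoking: {Stress}.
Enumerating:
  P1: Smoking <- Stress <- Genotype -> BMI
  P2: Smoking <- Stress -> AlcoholUse <- Genotype -> BMI
That exhausts the simple backdoor paths. Count: 2.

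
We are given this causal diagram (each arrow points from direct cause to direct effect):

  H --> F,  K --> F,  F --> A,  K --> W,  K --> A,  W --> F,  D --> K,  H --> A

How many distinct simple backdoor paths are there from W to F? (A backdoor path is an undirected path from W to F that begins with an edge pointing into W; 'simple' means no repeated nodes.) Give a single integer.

A backdoor path from W to F is any simple undirected path whose first edge points into W (i.e. leaves W via a parent).
Parents of W: {K}.
Enumerating:
  P1: W <- K -> F
  P2: W <- K -> A <- H -> F
  P3: W <- K -> A <- F
That exhausts the simple backdoor paths. Count: 3.

3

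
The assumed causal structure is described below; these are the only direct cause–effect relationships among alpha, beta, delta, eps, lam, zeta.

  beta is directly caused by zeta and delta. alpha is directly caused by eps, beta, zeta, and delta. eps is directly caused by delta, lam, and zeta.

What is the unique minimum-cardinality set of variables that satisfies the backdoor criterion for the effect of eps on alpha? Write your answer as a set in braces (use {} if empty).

Variables eligible for adjustment (non-descendants of eps, excluding eps and alpha): {beta, delta, lam, zeta}.
Backdoor paths from eps to alpha:
  P1: eps <- zeta -> beta <- delta -> alpha
  P2: eps <- zeta -> beta -> alpha
  P3: eps <- zeta -> alpha
  P4: eps <- delta -> beta <- zeta -> alpha
  P5: eps <- delta -> beta -> alpha
  P6: eps <- delta -> alpha
The empty set is not sufficient: P2 (eps <- zeta -> beta -> alpha) has no collider blocking it and no conditioned non-collider, so it is open.
Try {delta, zeta}:
  P1: blocked at fork node zeta ∈ conditioning set.
  P2: blocked at fork node zeta ∈ conditioning set.
  P3: blocked at fork node zeta ∈ conditioning set.
  P4: blocked at fork node delta ∈ conditioning set.
  P5: blocked at fork node delta ∈ conditioning set.
  P6: blocked at fork node delta ∈ conditioning set.
{delta, zeta} contains no descendant of eps and blocks every backdoor path.
Every element of {delta, zeta} is needed (dropping delta leaves P5 open; dropping zeta leaves P2 open), so no proper subset is valid.
Among all size-2 subsets of the eligible variables, only {delta, zeta} blocks every backdoor path, so it is the unique smallest valid adjustment set.

{delta, zeta}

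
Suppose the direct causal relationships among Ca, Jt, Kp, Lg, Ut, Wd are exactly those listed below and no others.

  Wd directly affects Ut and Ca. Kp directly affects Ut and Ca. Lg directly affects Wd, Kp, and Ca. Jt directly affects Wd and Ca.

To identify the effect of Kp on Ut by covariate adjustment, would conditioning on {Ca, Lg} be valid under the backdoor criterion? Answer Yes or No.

Backdoor paths from Kp to Ut (paths whose first edge points into Kp):
  P1: Kp <- Lg -> Wd -> Ut
  P2: Kp <- Lg -> Ca <- Jt -> Wd -> Ut
  P3: Kp <- Lg -> Ca <- Wd -> Ut
Condition 1 (no descendant of Kp in the set): FAILS — Ca is a descendant of Kp.
Condition 2 (every backdoor path blocked by {Ca, Lg}):
  P1: blocked at fork node Lg ∈ conditioning set.
  P2: blocked at fork node Lg ∈ conditioning set.
  P3: blocked at fork node Lg ∈ conditioning set.
{Ca, Lg} does not satisfy the backdoor criterion.

No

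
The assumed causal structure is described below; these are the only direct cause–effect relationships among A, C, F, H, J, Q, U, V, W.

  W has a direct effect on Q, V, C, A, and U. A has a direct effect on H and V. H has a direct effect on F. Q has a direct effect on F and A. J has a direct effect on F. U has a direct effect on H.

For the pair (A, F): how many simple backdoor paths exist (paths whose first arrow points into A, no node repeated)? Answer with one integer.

A backdoor path from A to F is any simple undirected path whose first edge points into A (i.e. leaves A via a parent).
Parents of A: {Q, W}.
Enumerating:
  P1: A <- W -> Q -> F
  P2: A <- W -> U -> H -> F
  P3: A <- Q <- W -> U -> H -> F
  P4: A <- Q -> F
That exhausts the simple backdoor paths. Count: 4.

4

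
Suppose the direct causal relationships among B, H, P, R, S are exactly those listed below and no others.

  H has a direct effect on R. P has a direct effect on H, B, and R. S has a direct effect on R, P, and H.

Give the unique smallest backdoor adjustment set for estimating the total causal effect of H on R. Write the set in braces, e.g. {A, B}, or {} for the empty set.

Variables eligible for adjustment (non-descendants of H, excluding H and R): {B, P, S}.
Backdoor paths from H to R:
  P1: H <- S -> P -> R
  P2: H <- S -> R
  P3: H <- P <- S -> R
  P4: H <- P -> R
The empty set is not sufficient: P1 (H <- S -> P -> R) has no collider blocking it and no conditioned non-collider, so it is open.
Try {P, S}:
  P1: blocked at fork node S ∈ conditioning set.
  P2: blocked at fork node S ∈ conditioning set.
  P3: blocked at chain node P ∈ conditioning set.
  P4: blocked at fork node P ∈ conditioning set.
{P, S} contains no descendant of H and blocks every backdoor path.
Every element of {P, S} is needed (dropping P leaves P4 open; dropping S leaves P2 open), so no proper subset is valid.
Among all size-2 subsets of the eligible variables, only {P, S} blocks every backdoor path, so it is the unique smallest valid adjustment set.

{P, S}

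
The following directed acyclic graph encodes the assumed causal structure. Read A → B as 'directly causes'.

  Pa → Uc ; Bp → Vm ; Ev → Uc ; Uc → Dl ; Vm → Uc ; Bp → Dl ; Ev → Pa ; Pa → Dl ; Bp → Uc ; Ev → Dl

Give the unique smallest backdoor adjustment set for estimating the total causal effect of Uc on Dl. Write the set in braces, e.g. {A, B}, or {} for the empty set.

{Bp, Ev, Pa}

Variables eligible for adjustment (non-descendants of Uc, excluding Uc and Dl): {Bp, Ev, Pa, Vm}.
Backdoor paths from Uc to Dl:
  P1: Uc <- Ev -> Pa -> Dl
  P2: Uc <- Ev -> Dl
  P3: Uc <- Pa <- Ev -> Dl
  P4: Uc <- Pa -> Dl
  P5: Uc <- Bp -> Dl
  P6: Uc <- Vm <- Bp -> Dl
The empty set is not sufficient: P1 (Uc <- Ev -> Pa -> Dl) has no collider blocking it and no conditioned non-collider, so it is open.
Try {Bp, Ev, Pa}:
  P1: blocked at fork node Ev ∈ conditioning set.
  P2: blocked at fork node Ev ∈ conditioning set.
  P3: blocked at chain node Pa ∈ conditioning set.
  P4: blocked at fork node Pa ∈ conditioning set.
  P5: blocked at fork node Bp ∈ conditioning set.
  P6: blocked at fork node Bp ∈ conditioning set.
{Bp, Ev, Pa} contains no descendant of Uc and blocks every backdoor path.
Every element of {Bp, Ev, Pa} is needed (dropping Bp leaves P5 open; dropping Ev leaves P2 open; dropping Pa leaves P4 open), so no proper subset is valid.
Among all size-3 subsets of the eligible variables, only {Bp, Ev, Pa} blocks every backdoor path, so it is the unique smallest valid adjustment set.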